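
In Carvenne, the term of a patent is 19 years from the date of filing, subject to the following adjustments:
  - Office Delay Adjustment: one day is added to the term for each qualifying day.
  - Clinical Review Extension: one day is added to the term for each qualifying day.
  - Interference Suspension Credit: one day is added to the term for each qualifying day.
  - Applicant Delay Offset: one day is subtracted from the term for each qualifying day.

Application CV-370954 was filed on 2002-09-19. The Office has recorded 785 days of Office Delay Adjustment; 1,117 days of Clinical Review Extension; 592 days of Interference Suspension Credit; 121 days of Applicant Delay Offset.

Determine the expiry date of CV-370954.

Base term: filing date + 19 years → 19 September 2021.
Office Delay Adjustment: +785 days → 13 November 2023.
Clinical Review Extension: +1117 days → 4 December 2026.
Interference Suspension Credit: +592 days → 18 July 2028.
Applicant Delay Offset: −121 days → 19 March 2028.

March 19, 2028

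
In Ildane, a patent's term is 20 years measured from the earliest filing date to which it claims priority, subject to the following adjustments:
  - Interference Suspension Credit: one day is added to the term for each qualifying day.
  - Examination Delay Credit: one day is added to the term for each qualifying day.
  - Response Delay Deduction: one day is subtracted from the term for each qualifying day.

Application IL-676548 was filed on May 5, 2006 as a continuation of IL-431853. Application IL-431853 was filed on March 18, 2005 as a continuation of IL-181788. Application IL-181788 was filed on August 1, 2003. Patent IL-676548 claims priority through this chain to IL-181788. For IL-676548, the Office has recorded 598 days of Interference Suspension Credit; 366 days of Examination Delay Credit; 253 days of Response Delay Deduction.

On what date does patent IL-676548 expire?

Earliest priority filing: 1 August 2003.
Base term: 1 August 2003 + 20 years → 1 August 2023.
Interference Suspension Credit: +598 days → 21 March 2025.
Examination Delay Credit: +366 days → 22 March 2026.
Response Delay Deduction: −253 days → 12 July 2025.

July 12, 2025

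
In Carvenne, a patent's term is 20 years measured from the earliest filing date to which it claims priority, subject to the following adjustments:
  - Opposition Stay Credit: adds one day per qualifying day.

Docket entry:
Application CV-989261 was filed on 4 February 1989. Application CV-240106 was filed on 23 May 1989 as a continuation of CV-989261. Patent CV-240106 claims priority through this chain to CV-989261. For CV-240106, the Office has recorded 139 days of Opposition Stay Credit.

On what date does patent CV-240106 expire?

Earliest priority filing: 4 February 1989.
Base term: 4 February 1989 + 20 years → 4 February 2009.
Opposition Stay Credit: +139 days → 23 June 2009.

2009-06-23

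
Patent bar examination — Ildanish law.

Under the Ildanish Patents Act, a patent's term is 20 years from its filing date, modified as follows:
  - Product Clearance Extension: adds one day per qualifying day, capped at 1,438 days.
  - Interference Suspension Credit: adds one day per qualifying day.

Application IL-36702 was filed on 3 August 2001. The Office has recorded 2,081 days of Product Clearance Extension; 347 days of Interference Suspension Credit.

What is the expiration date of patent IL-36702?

Base term: filing date + 20 years → 3 August 2021.
Product Clearance Extension: 2081 days claimed exceeds the 1438-day cap, so +1438 days → 11 July 2025.
Interference Suspension Credit: +347 days → 23 June 2026.

2026-06-23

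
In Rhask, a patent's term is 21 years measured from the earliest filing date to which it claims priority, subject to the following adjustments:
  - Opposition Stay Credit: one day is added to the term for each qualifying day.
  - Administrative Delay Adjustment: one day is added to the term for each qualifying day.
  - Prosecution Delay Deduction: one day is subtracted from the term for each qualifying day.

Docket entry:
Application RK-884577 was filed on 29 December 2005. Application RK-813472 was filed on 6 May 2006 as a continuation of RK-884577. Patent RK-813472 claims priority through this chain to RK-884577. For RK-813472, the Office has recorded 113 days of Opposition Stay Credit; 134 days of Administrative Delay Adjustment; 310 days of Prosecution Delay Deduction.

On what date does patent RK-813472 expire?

October 27, 2026

Earliest priority filing: 29 December 2005.
Base term: 29 December 2005 + 21 years → 29 December 2026.
Opposition Stay Credit: +113 days → 21 April 2027.
Administrative Delay Adjustment: +134 days → 2 September 2027.
Prosecution Delay Deduction: −310 days → 27 October 2026.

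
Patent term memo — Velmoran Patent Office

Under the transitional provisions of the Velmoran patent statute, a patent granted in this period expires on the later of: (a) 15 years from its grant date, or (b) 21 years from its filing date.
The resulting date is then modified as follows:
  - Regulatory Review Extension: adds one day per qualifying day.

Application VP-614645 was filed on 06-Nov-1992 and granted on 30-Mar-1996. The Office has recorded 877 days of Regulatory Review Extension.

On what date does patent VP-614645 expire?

April 1, 2016

(a) grant + 15 years → 30 March 2011.
(b) filing + 21 years → 6 November 2013.
Later of the two: 6 November 2013.
Regulatory Review Extension: +877 days → 1 April 2016.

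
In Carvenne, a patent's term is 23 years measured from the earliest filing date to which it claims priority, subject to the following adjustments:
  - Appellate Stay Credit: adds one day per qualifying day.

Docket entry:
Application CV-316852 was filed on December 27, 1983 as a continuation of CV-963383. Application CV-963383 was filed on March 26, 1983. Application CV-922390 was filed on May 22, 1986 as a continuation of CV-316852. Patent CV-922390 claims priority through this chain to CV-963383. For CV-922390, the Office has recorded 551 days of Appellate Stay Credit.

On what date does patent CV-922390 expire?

Earliest priority filing: 26 March 1983.
Base term: 26 March 1983 + 23 years → 26 March 2006.
Appellate Stay Credit: +551 days → 28 September 2007.

September 28, 2007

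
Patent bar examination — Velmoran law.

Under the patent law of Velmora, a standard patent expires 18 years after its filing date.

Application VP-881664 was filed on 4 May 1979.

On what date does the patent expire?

1997-05-04

Filing date + 18 years → 4 May 1997.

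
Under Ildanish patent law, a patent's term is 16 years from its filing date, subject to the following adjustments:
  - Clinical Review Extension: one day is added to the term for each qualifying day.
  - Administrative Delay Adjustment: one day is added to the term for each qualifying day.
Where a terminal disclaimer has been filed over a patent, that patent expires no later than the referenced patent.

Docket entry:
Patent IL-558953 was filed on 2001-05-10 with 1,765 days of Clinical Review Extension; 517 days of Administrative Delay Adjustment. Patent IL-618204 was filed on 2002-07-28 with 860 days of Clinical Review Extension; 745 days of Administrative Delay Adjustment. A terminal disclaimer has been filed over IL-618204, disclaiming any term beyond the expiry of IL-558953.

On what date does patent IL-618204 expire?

December 19, 2022

Natural term of IL-618204:
  Base: filing + 16 years → 28 July 2018.
  Clinical Review Extension: +860 days → 4 December 2020.
  Administrative Delay Adjustment: +745 days → 19 December 2022.
Expiry of referenced patent IL-558953:
  Base: filing + 16 years → 10 May 2017.
  Clinical Review Extension: +1765 days → 10 March 2022.
  Administrative Delay Adjustment: +517 days → 9 August 2023.
Terminal disclaimer: IL-618204 expires on the earlier of 19 December 2022 and 9 August 2023.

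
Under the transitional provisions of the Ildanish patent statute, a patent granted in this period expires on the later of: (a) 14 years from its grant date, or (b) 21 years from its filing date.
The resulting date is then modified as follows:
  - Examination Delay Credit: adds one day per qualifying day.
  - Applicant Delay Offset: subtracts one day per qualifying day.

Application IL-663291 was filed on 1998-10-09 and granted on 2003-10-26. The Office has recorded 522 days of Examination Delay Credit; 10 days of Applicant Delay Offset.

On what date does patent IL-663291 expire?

(a) grant + 14 years → 26 October 2017.
(b) filing + 21 years → 9 October 2019.
Later of the two: 9 October 2019.
Examination Delay Credit: +522 days → 14 March 2021.
Applicant Delay Offset: −10 days → 4 March 2021.

2021-03-04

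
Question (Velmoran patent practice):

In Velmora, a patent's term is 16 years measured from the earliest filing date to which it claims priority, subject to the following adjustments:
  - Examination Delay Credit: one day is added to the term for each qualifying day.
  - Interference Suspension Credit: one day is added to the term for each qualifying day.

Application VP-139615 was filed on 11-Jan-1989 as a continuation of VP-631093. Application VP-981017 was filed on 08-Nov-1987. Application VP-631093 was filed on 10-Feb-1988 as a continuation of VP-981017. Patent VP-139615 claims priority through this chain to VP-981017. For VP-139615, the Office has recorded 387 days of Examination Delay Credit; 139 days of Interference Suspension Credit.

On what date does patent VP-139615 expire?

April 17, 2005

Earliest priority filing: 8 November 1987.
Base term: 8 November 1987 + 16 years → 8 November 2003.
Examination Delay Credit: +387 days → 29 November 2004.
Interference Suspension Credit: +139 days → 17 April 2005.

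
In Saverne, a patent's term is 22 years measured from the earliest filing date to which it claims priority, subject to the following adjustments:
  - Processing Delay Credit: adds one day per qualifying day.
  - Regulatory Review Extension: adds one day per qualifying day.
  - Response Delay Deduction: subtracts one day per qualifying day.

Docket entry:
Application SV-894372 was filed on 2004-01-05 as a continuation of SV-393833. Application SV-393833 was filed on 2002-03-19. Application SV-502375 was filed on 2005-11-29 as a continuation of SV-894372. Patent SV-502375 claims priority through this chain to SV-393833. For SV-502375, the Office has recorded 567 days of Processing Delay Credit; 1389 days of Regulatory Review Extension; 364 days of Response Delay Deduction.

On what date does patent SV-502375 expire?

2028-07-28

Earliest priority filing: 19 March 2002.
Base term: 19 March 2002 + 22 years → 19 March 2024.
Processing Delay Credit: +567 days → 7 October 2025.
Regulatory Review Extension: +1389 days → 27 July 2029.
Response Delay Deduction: −364 days → 28 July 2028.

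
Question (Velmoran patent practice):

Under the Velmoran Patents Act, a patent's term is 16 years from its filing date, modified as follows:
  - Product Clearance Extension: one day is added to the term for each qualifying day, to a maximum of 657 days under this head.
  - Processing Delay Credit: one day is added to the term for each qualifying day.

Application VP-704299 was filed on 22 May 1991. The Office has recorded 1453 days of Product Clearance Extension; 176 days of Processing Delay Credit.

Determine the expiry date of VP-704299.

2009-09-01

Base term: filing date + 16 years → 22 May 2007.
Product Clearance Extension: 1453 days claimed exceeds the 657-day cap, so +657 days → 9 March 2009.
Processing Delay Credit: +176 days → 1 September 2009.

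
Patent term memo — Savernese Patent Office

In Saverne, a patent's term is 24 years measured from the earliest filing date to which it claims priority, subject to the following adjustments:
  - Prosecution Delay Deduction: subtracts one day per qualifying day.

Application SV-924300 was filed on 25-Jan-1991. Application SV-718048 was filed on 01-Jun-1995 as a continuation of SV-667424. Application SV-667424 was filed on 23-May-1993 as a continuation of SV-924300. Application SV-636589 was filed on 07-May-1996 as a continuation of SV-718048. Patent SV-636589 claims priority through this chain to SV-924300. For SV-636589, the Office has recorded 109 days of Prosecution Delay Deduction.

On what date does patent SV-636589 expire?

2014-10-08

Earliest priority filing: 25 January 1991.
Base term: 25 January 1991 + 24 years → 25 January 2015.
Prosecution Delay Deduction: −109 days → 8 October 2014.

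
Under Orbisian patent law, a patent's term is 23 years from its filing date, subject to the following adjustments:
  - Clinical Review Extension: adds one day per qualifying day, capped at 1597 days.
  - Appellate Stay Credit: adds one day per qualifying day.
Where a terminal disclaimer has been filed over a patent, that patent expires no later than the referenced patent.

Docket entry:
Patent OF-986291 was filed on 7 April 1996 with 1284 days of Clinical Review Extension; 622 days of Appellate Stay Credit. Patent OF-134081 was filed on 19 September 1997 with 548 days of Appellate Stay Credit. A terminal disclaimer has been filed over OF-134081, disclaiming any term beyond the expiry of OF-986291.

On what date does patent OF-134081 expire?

2022-03-21

Natural term of OF-134081:
  Base: filing + 23 years → 19 September 2020.
  Appellate Stay Credit: +548 days → 21 March 2022.
Expiry of referenced patent OF-986291:
  Base: filing + 23 years → 7 April 2019.
  Clinical Review Extension: 1284 days (within the 1597-day cap) → +1284 days → 12 October 2022.
  Appellate Stay Credit: +622 days → 25 June 2024.
Terminal disclaimer: OF-134081 expires on the earlier of 21 March 2022 and 25 June 2024.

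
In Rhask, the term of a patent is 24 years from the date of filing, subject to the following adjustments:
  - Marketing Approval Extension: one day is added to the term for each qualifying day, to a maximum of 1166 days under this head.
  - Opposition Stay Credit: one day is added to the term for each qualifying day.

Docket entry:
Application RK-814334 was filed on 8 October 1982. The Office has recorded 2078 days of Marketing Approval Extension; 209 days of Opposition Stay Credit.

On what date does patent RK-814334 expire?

Base term: filing date + 24 years → 8 October 2006.
Marketing Approval Extension: 2078 days claimed exceeds the 1166-day cap, so +1166 days → 17 December 2009.
Opposition Stay Credit: +209 days → 14 July 2010.

2010-07-14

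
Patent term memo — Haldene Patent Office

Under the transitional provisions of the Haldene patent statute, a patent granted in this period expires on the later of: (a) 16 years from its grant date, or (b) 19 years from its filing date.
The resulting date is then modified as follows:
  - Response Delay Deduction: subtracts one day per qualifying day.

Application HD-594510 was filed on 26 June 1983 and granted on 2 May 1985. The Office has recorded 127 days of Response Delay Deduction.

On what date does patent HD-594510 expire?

2002-02-19

(a) grant + 16 years → 2 May 2001.
(b) filing + 19 years → 26 June 2002.
Later of the two: 26 June 2002.
Response Delay Deduction: −127 days → 19 February 2002.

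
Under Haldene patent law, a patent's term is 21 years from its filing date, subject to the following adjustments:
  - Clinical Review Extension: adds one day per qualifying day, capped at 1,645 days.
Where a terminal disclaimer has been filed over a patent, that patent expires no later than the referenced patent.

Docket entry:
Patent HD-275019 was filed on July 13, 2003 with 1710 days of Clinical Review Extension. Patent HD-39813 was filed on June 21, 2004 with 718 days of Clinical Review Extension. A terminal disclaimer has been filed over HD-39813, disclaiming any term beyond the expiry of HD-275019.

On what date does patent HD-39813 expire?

June 9, 2027

Natural term of HD-39813:
  Base: filing + 21 years → 21 June 2025.
  Clinical Review Extension: 718 days (within the 1645-day cap) → +718 days → 9 June 2027.
Expiry of referenced patent HD-275019:
  Base: filing + 21 years → 13 July 2024.
  Clinical Review Extension: 1710 days claimed exceeds the 1645-day cap, so +1645 days → 13 January 2029.
Terminal disclaimer: HD-39813 expires on the earlier of 9 June 2027 and 13 January 2029.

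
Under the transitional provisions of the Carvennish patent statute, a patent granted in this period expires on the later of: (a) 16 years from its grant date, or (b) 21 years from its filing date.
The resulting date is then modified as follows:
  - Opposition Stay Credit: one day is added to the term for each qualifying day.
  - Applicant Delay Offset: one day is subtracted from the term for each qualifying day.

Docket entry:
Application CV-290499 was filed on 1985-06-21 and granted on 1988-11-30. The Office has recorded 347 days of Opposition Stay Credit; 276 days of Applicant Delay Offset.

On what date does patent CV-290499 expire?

(a) grant + 16 years → 30 November 2004.
(b) filing + 21 years → 21 June 2006.
Later of the two: 21 June 2006.
Opposition Stay Credit: +347 days → 3 June 2007.
Applicant Delay Offset: −276 days → 31 August 2006.

2006-08-31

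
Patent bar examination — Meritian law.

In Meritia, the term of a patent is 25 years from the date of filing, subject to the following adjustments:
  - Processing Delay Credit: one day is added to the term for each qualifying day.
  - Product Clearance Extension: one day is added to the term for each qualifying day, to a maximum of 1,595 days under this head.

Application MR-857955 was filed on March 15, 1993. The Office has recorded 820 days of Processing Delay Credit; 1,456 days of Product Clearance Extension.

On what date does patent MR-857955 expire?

Base term: filing date + 25 years → 15 March 2018.
Processing Delay Credit: +820 days → 12 June 2020.
Product Clearance Extension: 1456 days (within the 1595-day cap) → +1456 days → 7 June 2024.

2024-06-07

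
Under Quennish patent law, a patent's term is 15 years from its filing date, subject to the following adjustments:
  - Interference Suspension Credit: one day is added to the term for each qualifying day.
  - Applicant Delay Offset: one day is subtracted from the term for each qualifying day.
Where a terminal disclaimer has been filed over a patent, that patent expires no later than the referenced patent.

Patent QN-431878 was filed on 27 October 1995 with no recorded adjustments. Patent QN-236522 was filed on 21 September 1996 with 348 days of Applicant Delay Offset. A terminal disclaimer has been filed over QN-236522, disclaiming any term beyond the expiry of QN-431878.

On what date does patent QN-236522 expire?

October 8, 2010

Natural term of QN-236522:
  Base: filing + 15 years → 21 September 2011.
  Applicant Delay Offset: −348 days → 8 October 2010.
Expiry of referenced patent QN-431878:
  Base: filing + 15 years → 27 October 2010.
Terminal disclaimer: QN-236522 expires on the earlier of 8 October 2010 and 27 October 2010.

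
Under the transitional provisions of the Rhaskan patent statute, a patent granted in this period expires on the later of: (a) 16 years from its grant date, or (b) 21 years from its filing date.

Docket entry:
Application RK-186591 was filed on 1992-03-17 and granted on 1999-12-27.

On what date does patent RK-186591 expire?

(a) grant + 16 years → 27 December 2015.
(b) filing + 21 years → 17 March 2013.
Later of the two: 27 December 2015.

2015-12-27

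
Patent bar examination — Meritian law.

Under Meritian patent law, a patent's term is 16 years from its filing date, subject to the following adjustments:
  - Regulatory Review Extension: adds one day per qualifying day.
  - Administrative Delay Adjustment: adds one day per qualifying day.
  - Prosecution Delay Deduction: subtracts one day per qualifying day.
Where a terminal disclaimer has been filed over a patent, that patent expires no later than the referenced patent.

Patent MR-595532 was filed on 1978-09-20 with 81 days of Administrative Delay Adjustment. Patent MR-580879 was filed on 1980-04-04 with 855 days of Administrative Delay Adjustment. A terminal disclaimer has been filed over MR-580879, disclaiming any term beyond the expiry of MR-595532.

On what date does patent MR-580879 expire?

1994-12-10

Natural term of MR-580879:
  Base: filing + 16 years → 4 April 1996.
  Administrative Delay Adjustment: +855 days → 7 August 1998.
Expiry of referenced patent MR-595532:
  Base: filing + 16 years → 20 September 1994.
  Administrative Delay Adjustment: +81 days → 10 December 1994.
Terminal disclaimer: MR-580879 expires on the earlier of 7 August 1998 and 10 December 1994.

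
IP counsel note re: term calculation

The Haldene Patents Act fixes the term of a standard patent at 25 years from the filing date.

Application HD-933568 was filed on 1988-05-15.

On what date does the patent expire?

Filing date + 25 years → 15 May 2013.

2013-05-15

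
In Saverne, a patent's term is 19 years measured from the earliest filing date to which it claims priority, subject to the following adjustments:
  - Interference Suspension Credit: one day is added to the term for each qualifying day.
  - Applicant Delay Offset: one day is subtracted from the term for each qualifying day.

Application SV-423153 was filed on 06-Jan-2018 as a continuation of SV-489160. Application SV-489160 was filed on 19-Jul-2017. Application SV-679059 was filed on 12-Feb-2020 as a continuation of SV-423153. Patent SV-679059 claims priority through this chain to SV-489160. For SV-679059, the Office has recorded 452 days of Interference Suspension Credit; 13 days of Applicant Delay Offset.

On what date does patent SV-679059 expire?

October 1, 2037

Earliest priority filing: 19 July 2017.
Base term: 19 July 2017 + 19 years → 19 July 2036.
Interference Suspension Credit: +452 days → 14 October 2037.
Applicant Delay Offset: −13 days → 1 October 2037.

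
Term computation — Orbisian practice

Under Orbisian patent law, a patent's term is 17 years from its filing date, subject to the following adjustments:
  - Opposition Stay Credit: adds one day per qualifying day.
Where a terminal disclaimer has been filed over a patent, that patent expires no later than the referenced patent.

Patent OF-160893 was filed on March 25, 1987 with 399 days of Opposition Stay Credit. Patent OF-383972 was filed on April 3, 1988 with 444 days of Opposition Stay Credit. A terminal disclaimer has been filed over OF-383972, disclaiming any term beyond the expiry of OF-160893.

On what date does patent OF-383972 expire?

Natural term of OF-383972:
  Base: filing + 17 years → 3 April 2005.
  Opposition Stay Credit: +444 days → 21 June 2006.
Expiry of referenced patent OF-160893:
  Base: filing + 17 years → 25 March 2004.
  Opposition Stay Credit: +399 days → 28 April 2005.
Terminal disclaimer: OF-383972 expires on the earlier of 21 June 2006 and 28 April 2005.

2005-04-28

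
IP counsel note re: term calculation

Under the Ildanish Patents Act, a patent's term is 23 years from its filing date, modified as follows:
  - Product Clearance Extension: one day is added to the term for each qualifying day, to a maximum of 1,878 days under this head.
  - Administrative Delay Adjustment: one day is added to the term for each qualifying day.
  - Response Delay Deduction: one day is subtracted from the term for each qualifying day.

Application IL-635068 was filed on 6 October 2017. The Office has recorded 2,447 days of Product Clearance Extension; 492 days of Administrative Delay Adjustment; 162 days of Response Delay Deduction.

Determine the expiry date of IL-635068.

2046-10-23

Base term: filing date + 23 years → 6 October 2040.
Product Clearance Extension: 2447 days claimed exceeds the 1878-day cap, so +1878 days → 27 November 2045.
Administrative Delay Adjustment: +492 days → 3 April 2047.
Response Delay Deduction: −162 days → 23 October 2046.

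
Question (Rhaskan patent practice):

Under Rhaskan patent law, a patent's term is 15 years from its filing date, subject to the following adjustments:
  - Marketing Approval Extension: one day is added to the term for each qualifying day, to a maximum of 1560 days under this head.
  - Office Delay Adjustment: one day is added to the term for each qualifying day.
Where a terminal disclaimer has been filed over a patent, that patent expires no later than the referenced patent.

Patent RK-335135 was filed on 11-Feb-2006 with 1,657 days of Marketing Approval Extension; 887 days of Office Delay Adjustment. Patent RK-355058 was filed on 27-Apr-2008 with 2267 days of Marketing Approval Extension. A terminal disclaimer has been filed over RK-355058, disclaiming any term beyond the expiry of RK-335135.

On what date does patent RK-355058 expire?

Natural term of RK-355058:
  Base: filing + 15 years → 27 April 2023.
  Marketing Approval Extension: 2267 days claimed exceeds the 1560-day cap, so +1560 days → 4 August 2027.
Expiry of referenced patent RK-335135:
  Base: filing + 15 years → 11 February 2021.
  Marketing Approval Extension: 1657 days claimed exceeds the 1560-day cap, so +1560 days → 21 May 2025.
  Office Delay Adjustment: +887 days → 25 October 2027.
Terminal disclaimer: RK-355058 expires on the earlier of 4 August 2027 and 25 October 2027.

2027-08-04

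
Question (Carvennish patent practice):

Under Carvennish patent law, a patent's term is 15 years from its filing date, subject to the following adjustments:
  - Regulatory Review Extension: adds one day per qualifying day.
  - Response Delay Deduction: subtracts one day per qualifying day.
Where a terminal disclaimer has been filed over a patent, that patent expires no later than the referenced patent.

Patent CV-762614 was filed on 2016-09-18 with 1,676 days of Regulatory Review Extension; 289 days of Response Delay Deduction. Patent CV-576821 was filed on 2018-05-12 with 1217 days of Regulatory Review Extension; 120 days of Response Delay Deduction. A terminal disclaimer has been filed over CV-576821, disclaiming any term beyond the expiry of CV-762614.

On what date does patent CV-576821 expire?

Natural term of CV-576821:
  Base: filing + 15 years → 12 May 2033.
  Regulatory Review Extension: +1217 days → 10 September 2036.
  Response Delay Deduction: −120 days → 13 May 2036.
Expiry of referenced patent CV-762614:
  Base: filing + 15 years → 18 September 2031.
  Regulatory Review Extension: +1676 days → 20 April 2036.
  Response Delay Deduction: −289 days → 6 July 2035.
Terminal disclaimer: CV-576821 expires on the earlier of 13 May 2036 and 6 July 2035.

2035-07-06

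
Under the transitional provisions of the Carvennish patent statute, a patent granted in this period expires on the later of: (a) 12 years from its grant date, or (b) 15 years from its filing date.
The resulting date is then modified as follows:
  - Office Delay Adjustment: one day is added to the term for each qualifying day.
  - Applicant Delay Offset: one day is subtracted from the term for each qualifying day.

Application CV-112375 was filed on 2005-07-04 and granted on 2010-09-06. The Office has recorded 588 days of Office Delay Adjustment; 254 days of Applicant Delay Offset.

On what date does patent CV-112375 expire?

(a) grant + 12 years → 6 September 2022.
(b) filing + 15 years → 4 July 2020.
Later of the two: 6 September 2022.
Office Delay Adjustment: +588 days → 16 April 2024.
Applicant Delay Offset: −254 days → 6 August 2023.

2023-08-06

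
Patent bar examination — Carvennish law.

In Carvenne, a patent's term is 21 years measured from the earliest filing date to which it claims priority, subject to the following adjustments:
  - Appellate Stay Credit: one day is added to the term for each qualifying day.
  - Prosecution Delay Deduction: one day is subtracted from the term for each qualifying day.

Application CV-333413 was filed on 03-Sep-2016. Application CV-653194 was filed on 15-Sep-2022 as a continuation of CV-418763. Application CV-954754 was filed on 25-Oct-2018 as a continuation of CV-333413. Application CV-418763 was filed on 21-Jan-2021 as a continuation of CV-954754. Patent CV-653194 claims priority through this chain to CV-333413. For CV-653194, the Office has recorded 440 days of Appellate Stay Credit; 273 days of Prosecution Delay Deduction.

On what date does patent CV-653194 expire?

Earliest priority filing: 3 September 2016.
Base term: 3 September 2016 + 21 years → 3 September 2037.
Appellate Stay Credit: +440 days → 17 November 2038.
Prosecution Delay Deduction: −273 days → 17 February 2038.

2038-02-17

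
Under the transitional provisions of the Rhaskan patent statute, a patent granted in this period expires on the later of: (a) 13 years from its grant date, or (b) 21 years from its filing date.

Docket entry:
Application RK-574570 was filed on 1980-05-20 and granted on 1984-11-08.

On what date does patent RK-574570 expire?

(a) grant + 13 years → 8 November 1997.
(b) filing + 21 years → 20 May 2001.
Later of the two: 20 May 2001.

2001-05-20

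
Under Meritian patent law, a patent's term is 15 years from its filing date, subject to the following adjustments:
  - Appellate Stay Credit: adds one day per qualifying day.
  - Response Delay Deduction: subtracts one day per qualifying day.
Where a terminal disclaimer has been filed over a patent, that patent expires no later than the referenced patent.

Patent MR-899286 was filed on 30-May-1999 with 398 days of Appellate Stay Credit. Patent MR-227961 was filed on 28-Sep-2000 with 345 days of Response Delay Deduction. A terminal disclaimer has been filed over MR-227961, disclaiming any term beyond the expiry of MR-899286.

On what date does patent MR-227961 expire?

Natural term of MR-227961:
  Base: filing + 15 years → 28 September 2015.
  Response Delay Deduction: −345 days → 18 October 2014.
Expiry of referenced patent MR-899286:
  Base: filing + 15 years → 30 May 2014.
  Appellate Stay Credit: +398 days → 2 July 2015.
Terminal disclaimer: MR-227961 expires on the earlier of 18 October 2014 and 2 July 2015.

October 18, 2014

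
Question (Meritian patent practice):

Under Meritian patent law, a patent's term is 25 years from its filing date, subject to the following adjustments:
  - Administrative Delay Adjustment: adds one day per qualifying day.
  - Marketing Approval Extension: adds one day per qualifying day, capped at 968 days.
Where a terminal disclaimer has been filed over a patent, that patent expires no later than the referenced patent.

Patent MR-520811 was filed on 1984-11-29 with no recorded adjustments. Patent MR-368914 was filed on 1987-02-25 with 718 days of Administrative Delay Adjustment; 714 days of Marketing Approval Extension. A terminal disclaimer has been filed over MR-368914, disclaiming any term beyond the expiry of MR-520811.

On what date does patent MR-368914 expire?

November 29, 2009

Natural term of MR-368914:
  Base: filing + 25 years → 25 February 2012.
  Administrative Delay Adjustment: +718 days → 12 February 2014.
  Marketing Approval Extension: 714 days (within the 968-day cap) → +714 days → 27 January 2016.
Expiry of referenced patent MR-520811:
  Base: filing + 25 years → 29 November 2009.
Terminal disclaimer: MR-368914 expires on the earlier of 27 January 2016 and 29 November 2009.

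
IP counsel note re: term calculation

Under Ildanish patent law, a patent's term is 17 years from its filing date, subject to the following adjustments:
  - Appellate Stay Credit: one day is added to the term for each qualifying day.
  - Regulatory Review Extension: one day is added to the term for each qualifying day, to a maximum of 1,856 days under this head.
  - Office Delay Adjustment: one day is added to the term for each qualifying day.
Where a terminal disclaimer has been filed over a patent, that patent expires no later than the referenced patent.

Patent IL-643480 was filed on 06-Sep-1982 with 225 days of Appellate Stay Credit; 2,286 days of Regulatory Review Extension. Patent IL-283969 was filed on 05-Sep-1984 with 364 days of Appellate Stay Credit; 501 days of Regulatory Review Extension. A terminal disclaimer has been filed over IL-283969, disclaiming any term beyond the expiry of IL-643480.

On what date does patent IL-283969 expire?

January 18, 2004

Natural term of IL-283969:
  Base: filing + 17 years → 5 September 2001.
  Appellate Stay Credit: +364 days → 4 September 2002.
  Regulatory Review Extension: 501 days (within the 1856-day cap) → +501 days → 18 January 2004.
Expiry of referenced patent IL-643480:
  Base: filing + 17 years → 6 September 1999.
  Appellate Stay Credit: +225 days → 18 April 2000.
  Regulatory Review Extension: 2286 days claimed exceeds the 1856-day cap, so +1856 days → 18 May 2005.
Terminal disclaimer: IL-283969 expires on the earlier of 18 January 2004 and 18 May 2005.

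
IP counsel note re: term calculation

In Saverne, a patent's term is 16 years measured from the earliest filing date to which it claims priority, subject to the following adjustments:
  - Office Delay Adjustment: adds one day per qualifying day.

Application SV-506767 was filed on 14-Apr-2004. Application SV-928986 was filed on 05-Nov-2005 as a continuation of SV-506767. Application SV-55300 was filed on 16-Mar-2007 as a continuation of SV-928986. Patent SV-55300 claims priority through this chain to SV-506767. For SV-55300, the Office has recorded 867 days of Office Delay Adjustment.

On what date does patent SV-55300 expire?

August 29, 2022

Earliest priority filing: 14 April 2004.
Base term: 14 April 2004 + 16 years → 14 April 2020.
Office Delay Adjustment: +867 days → 29 August 2022.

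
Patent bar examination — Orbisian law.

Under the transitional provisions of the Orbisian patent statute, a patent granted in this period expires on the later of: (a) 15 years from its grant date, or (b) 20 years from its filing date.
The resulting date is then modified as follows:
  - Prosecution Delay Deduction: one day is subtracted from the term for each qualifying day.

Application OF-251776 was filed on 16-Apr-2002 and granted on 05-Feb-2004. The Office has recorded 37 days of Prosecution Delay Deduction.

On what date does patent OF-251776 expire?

March 10, 2022

(a) grant + 15 years → 5 February 2019.
(b) filing + 20 years → 16 April 2022.
Later of the two: 16 April 2022.
Prosecution Delay Deduction: −37 days → 10 March 2022.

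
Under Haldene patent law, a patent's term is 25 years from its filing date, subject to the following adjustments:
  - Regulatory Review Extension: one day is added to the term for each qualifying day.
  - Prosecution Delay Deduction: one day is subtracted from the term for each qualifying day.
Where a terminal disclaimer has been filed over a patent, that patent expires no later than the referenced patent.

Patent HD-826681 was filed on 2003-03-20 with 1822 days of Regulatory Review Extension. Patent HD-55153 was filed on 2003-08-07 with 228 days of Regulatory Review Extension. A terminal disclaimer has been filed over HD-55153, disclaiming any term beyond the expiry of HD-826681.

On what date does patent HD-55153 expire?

2029-03-23

Natural term of HD-55153:
  Base: filing + 25 years → 7 August 2028.
  Regulatory Review Extension: +228 days → 23 March 2029.
Expiry of referenced patent HD-826681:
  Base: filing + 25 years → 20 March 2028.
  Regulatory Review Extension: +1822 days → 16 March 2033.
Terminal disclaimer: HD-55153 expires on the earlier of 23 March 2029 and 16 March 2033.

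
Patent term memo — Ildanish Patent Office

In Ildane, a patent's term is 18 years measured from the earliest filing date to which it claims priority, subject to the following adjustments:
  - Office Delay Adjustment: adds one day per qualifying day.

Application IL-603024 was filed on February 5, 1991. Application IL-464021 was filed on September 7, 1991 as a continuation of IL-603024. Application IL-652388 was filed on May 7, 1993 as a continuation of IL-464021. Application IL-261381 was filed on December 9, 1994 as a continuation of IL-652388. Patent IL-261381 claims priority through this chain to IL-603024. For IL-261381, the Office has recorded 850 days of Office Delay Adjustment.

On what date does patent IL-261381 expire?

June 5, 2011

Earliest priority filing: 5 February 1991.
Base term: 5 February 1991 + 18 years → 5 February 2009.
Office Delay Adjustment: +850 days → 5 June 2011.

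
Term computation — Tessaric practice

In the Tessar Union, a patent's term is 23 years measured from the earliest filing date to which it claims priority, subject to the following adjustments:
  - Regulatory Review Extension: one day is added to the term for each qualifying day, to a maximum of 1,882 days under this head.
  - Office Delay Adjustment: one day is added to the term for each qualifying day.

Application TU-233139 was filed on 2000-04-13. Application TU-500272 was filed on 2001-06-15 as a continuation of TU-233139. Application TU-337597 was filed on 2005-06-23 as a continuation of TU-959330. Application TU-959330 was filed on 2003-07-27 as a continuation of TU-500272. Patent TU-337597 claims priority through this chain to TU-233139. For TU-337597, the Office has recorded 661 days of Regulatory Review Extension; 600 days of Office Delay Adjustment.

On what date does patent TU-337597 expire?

September 25, 2026

Earliest priority filing: 13 April 2000.
Base term: 13 April 2000 + 23 years → 13 April 2023.
Regulatory Review Extension: 661 days (within the 1882-day cap) → +661 days → 2 February 2025.
Office Delay Adjustment: +600 days → 25 September 2026.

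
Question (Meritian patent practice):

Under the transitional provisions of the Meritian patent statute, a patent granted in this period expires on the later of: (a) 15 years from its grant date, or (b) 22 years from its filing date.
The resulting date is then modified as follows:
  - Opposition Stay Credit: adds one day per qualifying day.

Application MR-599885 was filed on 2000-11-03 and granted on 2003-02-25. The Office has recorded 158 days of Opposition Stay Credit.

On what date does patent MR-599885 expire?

2023-04-10

(a) grant + 15 years → 25 February 2018.
(b) filing + 22 years → 3 November 2022.
Later of the two: 3 November 2022.
Opposition Stay Credit: +158 days → 10 April 2023.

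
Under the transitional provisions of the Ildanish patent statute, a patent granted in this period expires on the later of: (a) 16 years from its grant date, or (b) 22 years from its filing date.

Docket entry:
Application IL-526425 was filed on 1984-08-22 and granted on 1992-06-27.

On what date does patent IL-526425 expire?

June 27, 2008

(a) grant + 16 years → 27 June 2008.
(b) filing + 22 years → 22 August 2006.
Later of the two: 27 June 2008.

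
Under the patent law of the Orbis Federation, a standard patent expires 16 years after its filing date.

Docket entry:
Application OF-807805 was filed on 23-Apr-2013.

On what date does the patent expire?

April 23, 2029

Filing date + 16 years → 23 April 2029.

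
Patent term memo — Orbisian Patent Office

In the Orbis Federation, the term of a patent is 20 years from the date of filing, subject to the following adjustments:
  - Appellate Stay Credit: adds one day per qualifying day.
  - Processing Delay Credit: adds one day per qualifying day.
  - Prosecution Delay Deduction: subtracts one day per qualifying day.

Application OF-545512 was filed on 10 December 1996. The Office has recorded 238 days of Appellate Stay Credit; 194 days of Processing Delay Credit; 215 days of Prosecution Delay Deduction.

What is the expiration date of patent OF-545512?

Base term: filing date + 20 years → 10 December 2016.
Appellate Stay Credit: +238 days → 5 August 2017.
Processing Delay Credit: +194 days → 15 February 2018.
Prosecution Delay Deduction: −215 days → 15 July 2017.

July 15, 2017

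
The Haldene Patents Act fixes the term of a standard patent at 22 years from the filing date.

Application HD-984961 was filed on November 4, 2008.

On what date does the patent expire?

November 4, 2030

Filing date + 22 years → 4 November 2030.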